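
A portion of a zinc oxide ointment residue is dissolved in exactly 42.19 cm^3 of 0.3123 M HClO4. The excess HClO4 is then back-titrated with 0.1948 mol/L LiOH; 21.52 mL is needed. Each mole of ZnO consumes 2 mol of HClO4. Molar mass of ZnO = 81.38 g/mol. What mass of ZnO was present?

0.366 g

Total n(HClO4) added = 0.3123 x 0.04219 = 0.01318 mol.
n(LiOH) used = 0.1948 x 0.02152 = 0.004192 mol, which equals the excess n(HClO4).
So n(HClO4) consumed by the sample = 0.01318 - 0.004192 = 0.008984 mol.
n(ZnO) = 0.008984 / 2 = 0.004492 mol.
mass = 0.004492 mol x 81.38 g/mol = 0.366 g.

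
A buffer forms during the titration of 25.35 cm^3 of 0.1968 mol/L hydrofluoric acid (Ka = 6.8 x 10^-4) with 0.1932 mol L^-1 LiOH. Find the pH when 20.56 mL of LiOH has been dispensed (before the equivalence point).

3.76

Initial n(HF) = 0.1968 x 0.02535 = 0.004989 mol.
n(LiOH) added = 0.1932 x 0.02056 = 0.003972 mol, converting that many moles of HF to F-.
Remaining n(HF) = 0.001017 mol; n(F-) = 0.003972 mol.
By Henderson-Hasselbalch, pH = pKa + log([A^-]/[HA]) = 3.17 + log(0.003972/0.001017) = 3.17 + (+0.59) = 3.76.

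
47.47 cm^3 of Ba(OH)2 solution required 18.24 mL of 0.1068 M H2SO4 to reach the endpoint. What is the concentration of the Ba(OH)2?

0.0410 M

n(H2SO4) delivered = 0.1068 x 0.01824 = 0.001948 mol.
For a 1:1 reaction, n(Ba(OH)2) = 0.001948 mol.
[Ba(OH)2] = 0.001948 mol / 0.04747 L = 0.0410 M.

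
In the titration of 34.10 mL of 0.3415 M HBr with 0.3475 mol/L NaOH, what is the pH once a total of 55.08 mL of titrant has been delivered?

12.92

n(acid) = 0.3415 x 0.03410 = 0.01165 mol; n(NaOH) added = 0.3475 x 0.05508 = 0.01914 mol.
Base is in excess by 0.01914 - 0.01165 = 0.007495 mol in a total volume of 0.08918 L.
[OH^-] = 0.007495/0.08918 = 0.08405 M, so pOH = 1.08 and pH = 14.00 - 1.08 = 12.92.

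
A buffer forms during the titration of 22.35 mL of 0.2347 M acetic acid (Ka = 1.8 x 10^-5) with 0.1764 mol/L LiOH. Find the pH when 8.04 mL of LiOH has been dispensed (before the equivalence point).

Initial n(CH3COOH) = 0.2347 x 0.02235 = 0.005246 mol.
n(LiOH) added = 0.1764 x 0.008040 = 0.001418 mol, converting that many moles of CH3COOH to CH3COO-.
Remaining n(CH3COOH) = 0.003827 mol; n(CH3COO-) = 0.001418 mol.
By Henderson-Hasselbalch, pH = pKa + log([A^-]/[HA]) = 4.74 + log(0.001418/0.003827) = 4.74 + (-0.43) = 4.31.

4.31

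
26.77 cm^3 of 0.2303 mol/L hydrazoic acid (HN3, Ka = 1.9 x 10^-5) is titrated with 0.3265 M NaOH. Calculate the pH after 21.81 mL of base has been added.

12.29

n(acid) = 0.2303 x 0.02677 = 0.006165 mol; n(NaOH) added = 0.3265 x 0.02181 = 0.007121 mol.
Base is in excess by 0.007121 - 0.006165 = 0.0009558 mol in a total volume of 0.04858 L.
[OH^-] = 0.0009558/0.04858 = 0.01968 M, so pOH = 1.71 and pH = 14.00 - 1.71 = 12.29.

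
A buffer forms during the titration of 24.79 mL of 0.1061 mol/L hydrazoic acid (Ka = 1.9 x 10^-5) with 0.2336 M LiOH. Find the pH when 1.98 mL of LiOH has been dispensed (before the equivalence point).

Initial n(HN3) = 0.1061 x 0.02479 = 0.002630 mol.
n(LiOH) added = 0.2336 x 0.001980 = 0.0004625 mol, converting that many moles of HN3 to N3-.
Remaining n(HN3) = 0.002168 mol; n(N3-) = 0.0004625 mol.
By Henderson-Hasselbalch, pH = pKa + log([A^-]/[HA]) = 4.72 + log(0.0004625/0.002168) = 4.72 + (-0.67) = 4.05.

4.05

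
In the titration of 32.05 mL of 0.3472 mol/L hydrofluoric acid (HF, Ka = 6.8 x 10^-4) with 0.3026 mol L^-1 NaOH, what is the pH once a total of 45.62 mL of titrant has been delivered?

n(acid) = 0.3472 x 0.03205 = 0.01113 mol; n(NaOH) added = 0.3026 x 0.04562 = 0.01380 mol.
Base is in excess by 0.01380 - 0.01113 = 0.002677 mol in a total volume of 0.07767 L.
[OH^-] = 0.002677/0.07767 = 0.03446 M, so pOH = 1.46 and pH = 14.00 - 1.46 = 12.54.

12.54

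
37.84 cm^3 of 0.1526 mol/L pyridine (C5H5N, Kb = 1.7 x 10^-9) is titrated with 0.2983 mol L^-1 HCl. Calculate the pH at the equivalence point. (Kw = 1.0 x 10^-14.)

n(C5H5N) = 0.1526 x 0.03784 = 0.005774 mol; V(HCl) at equivalence = 0.005774/0.2983 = 0.01936 L.
At equivalence the base is fully converted to C5H5NH+; total volume = 0.05720 L, so [C5H5NH+] = 0.005774/0.05720 = 0.1010 M.
Ka(C5H5NH+) = Kw/Kb = 1.0e-14 / 1.7 x 10^-9 = 5.88e-6.
[H^+] = sqrt(Ka x [C5H5NH+]) = sqrt(5.88e-6 x 0.1010) = 0.000771 M.
pH = -log(0.000771) = 3.11.

3.11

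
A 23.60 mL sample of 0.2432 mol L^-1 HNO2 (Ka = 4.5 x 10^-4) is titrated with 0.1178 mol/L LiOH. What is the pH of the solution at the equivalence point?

n(HNO2) = 0.2432 x 0.02360 = 0.005740 mol; V(LiOH) at equivalence = 0.005740/0.1178 = 0.04872 L.
At equivalence all the acid is converted to NO2-; total volume = 0.02360 + 0.04872 = 0.07232 L, so [NO2-] = 0.005740/0.07232 = 0.07936 M.
Kb = Kw/Ka = 1.0e-14 / 4.5 x 10^-4 = 2.22e-11.
[OH^-] = sqrt(Kb x [NO2-]) = sqrt(2.22e-11 x 0.07936) = 1.33e-6 M.
pOH = 5.88, so pH = 14.00 - 5.88 = 8.12.

8.12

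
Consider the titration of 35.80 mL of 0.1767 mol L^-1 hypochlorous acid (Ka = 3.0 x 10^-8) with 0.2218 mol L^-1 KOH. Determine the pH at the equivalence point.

10.26

n(HClO) = 0.1767 x 0.03580 = 0.006326 mol; V(KOH) at equivalence = 0.006326/0.2218 = 0.02852 L.
At equivalence all the acid is converted to ClO-; total volume = 0.03580 + 0.02852 = 0.06432 L, so [ClO-] = 0.006326/0.06432 = 0.09835 M.
Kb = Kw/Ka = 1.0e-14 / 3.0 x 10^-8 = 3.33e-7.
[OH^-] = sqrt(Kb x [ClO-]) = sqrt(3.33e-7 x 0.09835) = 0.000181 M.
pOH = 3.74, so pH = 14.00 - 3.74 = 10.26.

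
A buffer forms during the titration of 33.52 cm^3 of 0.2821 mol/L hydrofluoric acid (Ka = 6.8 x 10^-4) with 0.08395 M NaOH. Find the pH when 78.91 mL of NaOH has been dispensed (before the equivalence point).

Initial n(HF) = 0.2821 x 0.03352 = 0.009456 mol.
n(NaOH) added = 0.08395 x 0.07891 = 0.006624 mol, converting that many moles of HF to F-.
Remaining n(HF) = 0.002831 mol; n(F-) = 0.006624 mol.
By Henderson-Hasselbalch, pH = pKa + log([A^-]/[HA]) = 3.17 + log(0.006624/0.002831) = 3.17 + (+0.37) = 3.54.

3.54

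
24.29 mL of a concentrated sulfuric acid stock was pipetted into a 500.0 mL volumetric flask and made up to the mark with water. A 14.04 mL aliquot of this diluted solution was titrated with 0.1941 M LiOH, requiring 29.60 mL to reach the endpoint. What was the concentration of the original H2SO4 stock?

n(LiOH) = 0.1941 x 0.02960 = 0.005745 mol.
n(H2SO4) in the aliquot = 0.005745 x 1/2 = 0.002873 mol.
[diluted H2SO4] = 0.002873 / 0.01404 = 0.2046 M.
Dilution factor = 500.0/24.29 = 20.58, so [stock] = 0.2046 x 20.58 = 4.21 M.

4.21 M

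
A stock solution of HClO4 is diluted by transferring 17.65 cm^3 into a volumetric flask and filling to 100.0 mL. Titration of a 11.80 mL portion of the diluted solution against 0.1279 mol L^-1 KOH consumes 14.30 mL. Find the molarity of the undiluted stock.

n(KOH) = 0.1279 x 0.01430 = 0.001829 mol.
n(HClO4) in the aliquot = 0.001829 mol.
[diluted HClO4] = 0.001829 / 0.01180 = 0.1550 M.
Dilution factor = 100.0/17.65 = 5.666, so [stock] = 0.1550 x 5.666 = 0.878 M.

0.878 M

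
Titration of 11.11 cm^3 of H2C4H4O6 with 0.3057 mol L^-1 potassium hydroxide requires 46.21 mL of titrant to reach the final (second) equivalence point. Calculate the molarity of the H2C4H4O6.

0.636 M

n(KOH) = 0.3057 x 0.04621 = 0.01413 mol.
At the final (second) equivalence point, 2 mol OH^- react per mol H2C4H4O6, so n(H2C4H4O6) = 0.01413 / 2 = 0.007063 mol.
[H2C4H4O6] = 0.007063 / 0.01111 L = 0.636 M.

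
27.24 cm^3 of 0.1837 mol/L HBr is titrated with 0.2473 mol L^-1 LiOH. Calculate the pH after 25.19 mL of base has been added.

12.37

n(acid) = 0.1837 x 0.02724 = 0.005004 mol; n(LiOH) added = 0.2473 x 0.02519 = 0.006229 mol.
Base is in excess by 0.006229 - 0.005004 = 0.001225 mol in a total volume of 0.05243 L.
[OH^-] = 0.001225/0.05243 = 0.02337 M, so pOH = 1.63 and pH = 14.00 - 1.63 = 12.37.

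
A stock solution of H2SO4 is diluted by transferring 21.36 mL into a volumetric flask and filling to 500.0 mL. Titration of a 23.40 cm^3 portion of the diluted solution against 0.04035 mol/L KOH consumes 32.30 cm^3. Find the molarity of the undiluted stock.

0.652 M

n(KOH) = 0.04035 x 0.03230 = 0.001303 mol.
n(H2SO4) in the aliquot = 0.001303 x 1/2 = 0.0006517 mol.
[diluted H2SO4] = 0.0006517 / 0.02340 = 0.02785 M.
Dilution factor = 500.0/21.36 = 23.41, so [stock] = 0.02785 x 23.41 = 0.652 M.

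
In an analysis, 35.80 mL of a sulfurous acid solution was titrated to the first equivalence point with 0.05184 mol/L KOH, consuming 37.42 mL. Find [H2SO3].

0.0542 M

n(KOH) = 0.05184 x 0.03742 = 0.001940 mol.
At the first equivalence point, 1 mol OH^- react per mol H2SO3, so n(H2SO3) = 0.001940 / 1 = 0.001940 mol.
[H2SO3] = 0.001940 / 0.03580 L = 0.0542 M.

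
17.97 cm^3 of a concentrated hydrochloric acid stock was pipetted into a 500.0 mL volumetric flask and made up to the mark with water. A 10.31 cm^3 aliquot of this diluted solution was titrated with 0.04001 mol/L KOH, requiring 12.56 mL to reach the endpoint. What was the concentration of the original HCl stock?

n(KOH) = 0.04001 x 0.01256 = 0.0005025 mol.
n(HCl) in the aliquot = 0.0005025 mol.
[diluted HCl] = 0.0005025 / 0.01031 = 0.04874 M.
Dilution factor = 500.0/17.97 = 27.82, so [stock] = 0.04874 x 27.82 = 1.36 M.

1.36 M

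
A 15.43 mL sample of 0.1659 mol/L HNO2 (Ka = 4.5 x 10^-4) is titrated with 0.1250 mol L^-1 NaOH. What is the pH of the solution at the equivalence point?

n(HNO2) = 0.1659 x 0.01543 = 0.002560 mol; V(NaOH) at equivalence = 0.002560/0.1250 = 0.02048 L.
At equivalence all the acid is converted to NO2-; total volume = 0.01543 + 0.02048 = 0.03591 L, so [NO2-] = 0.002560/0.03591 = 0.07129 M.
Kb = Kw/Ka = 1.0e-14 / 4.5 x 10^-4 = 2.22e-11.
[OH^-] = sqrt(Kb x [NO2-]) = sqrt(2.22e-11 x 0.07129) = 1.26e-6 M.
pOH = 5.90, so pH = 14.00 - 5.90 = 8.10.

8.10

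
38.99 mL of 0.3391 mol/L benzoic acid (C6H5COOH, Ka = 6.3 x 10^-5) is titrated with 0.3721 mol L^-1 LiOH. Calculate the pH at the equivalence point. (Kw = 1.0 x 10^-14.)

n(C6H5COOH) = 0.3391 x 0.03899 = 0.01322 mol; V(LiOH) at equivalence = 0.01322/0.3721 = 0.03553 L.
At equivalence all the acid is converted to C6H5COO-; total volume = 0.03899 + 0.03553 = 0.07452 L, so [C6H5COO-] = 0.01322/0.07452 = 0.1774 M.
Kb = Kw/Ka = 1.0e-14 / 6.3 x 10^-5 = 1.59e-10.
[OH^-] = sqrt(Kb x [C6H5COO-]) = sqrt(1.59e-10 x 0.1774) = 5.31e-6 M.
pOH = 5.28, so pH = 14.00 - 5.28 = 8.72.

8.72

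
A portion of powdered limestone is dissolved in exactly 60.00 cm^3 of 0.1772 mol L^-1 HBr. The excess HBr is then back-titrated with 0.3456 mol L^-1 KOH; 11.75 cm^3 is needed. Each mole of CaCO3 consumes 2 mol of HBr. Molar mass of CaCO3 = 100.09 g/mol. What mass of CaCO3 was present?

Total n(HBr) added = 0.1772 x 0.06000 = 0.01063 mol.
n(KOH) used = 0.3456 x 0.01175 = 0.004061 mol, which equals the excess n(HBr).
So n(HBr) consumed by the sample = 0.01063 - 0.004061 = 0.006571 mol.
n(CaCO3) = 0.006571 / 2 = 0.003286 mol.
mass = 0.003286 mol x 100.09 g/mol = 0.329 g.

0.329 g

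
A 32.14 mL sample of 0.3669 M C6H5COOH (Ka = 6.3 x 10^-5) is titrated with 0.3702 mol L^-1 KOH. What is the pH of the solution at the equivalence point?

8.73

n(C6H5COOH) = 0.3669 x 0.03214 = 0.01179 mol; V(KOH) at equivalence = 0.01179/0.3702 = 0.03185 L.
At equivalence all the acid is converted to C6H5COO-; total volume = 0.03214 + 0.03185 = 0.06399 L, so [C6H5COO-] = 0.01179/0.06399 = 0.1843 M.
Kb = Kw/Ka = 1.0e-14 / 6.3 x 10^-5 = 1.59e-10.
[OH^-] = sqrt(Kb x [C6H5COO-]) = sqrt(1.59e-10 x 0.1843) = 5.41e-6 M.
pOH = 5.27, so pH = 14.00 - 5.27 = 8.73.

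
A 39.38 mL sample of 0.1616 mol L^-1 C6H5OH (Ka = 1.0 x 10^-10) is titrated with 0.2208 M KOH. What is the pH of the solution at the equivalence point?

11.48

n(C6H5OH) = 0.1616 x 0.03938 = 0.006364 mol; V(KOH) at equivalence = 0.006364/0.2208 = 0.02882 L.
At equivalence all the acid is converted to C6H5O-; total volume = 0.03938 + 0.02882 = 0.06820 L, so [C6H5O-] = 0.006364/0.06820 = 0.09331 M.
Kb = Kw/Ka = 1.0e-14 / 1.0 x 10^-10 = 0.000100.
[OH^-] = sqrt(Kb x [C6H5O-]) = sqrt(0.000100 x 0.09331) = 0.00305 M.
pOH = 2.52, so pH = 14.00 - 2.52 = 11.48.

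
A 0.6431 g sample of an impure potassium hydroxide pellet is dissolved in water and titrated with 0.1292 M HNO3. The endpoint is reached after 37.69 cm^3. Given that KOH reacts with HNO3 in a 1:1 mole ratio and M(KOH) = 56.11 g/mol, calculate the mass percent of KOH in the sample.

n(HNO3) = 0.1292 x 0.03769 = 0.004870 mol.
n(KOH) = 0.004870 / 1 = 0.004870 mol.
mass of KOH = 0.004870 x 56.11 = 0.2732 g.
% purity = 0.2732 / 0.6431 x 100 = 42.5%.

42.5%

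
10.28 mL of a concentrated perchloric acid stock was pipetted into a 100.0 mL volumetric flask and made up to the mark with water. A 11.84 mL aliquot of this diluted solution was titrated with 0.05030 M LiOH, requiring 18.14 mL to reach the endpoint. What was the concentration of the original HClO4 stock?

n(LiOH) = 0.05030 x 0.01814 = 0.0009124 mol.
n(HClO4) in the aliquot = 0.0009124 mol.
[diluted HClO4] = 0.0009124 / 0.01184 = 0.07706 M.
Dilution factor = 100.0/10.28 = 9.728, so [stock] = 0.07706 x 9.728 = 0.750 M.

0.750 M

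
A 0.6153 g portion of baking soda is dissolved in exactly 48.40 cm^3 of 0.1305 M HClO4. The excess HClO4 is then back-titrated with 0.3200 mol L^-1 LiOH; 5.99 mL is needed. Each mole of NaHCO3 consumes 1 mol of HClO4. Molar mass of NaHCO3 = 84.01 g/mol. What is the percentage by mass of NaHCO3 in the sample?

60.1%

Total n(HClO4) added = 0.1305 x 0.04840 = 0.006316 mol.
n(LiOH) used = 0.3200 x 0.005990 = 0.001917 mol, which equals the excess n(HClO4).
So n(HClO4) consumed by the sample = 0.006316 - 0.001917 = 0.004399 mol.
n(NaHCO3) = 0.004399 / 1 = 0.004399 mol.
mass NaHCO3 = 0.004399 x 84.01 = 0.3696 g, so %NaHCO3 = 0.3696/0.6153 x 100 = 60.1%.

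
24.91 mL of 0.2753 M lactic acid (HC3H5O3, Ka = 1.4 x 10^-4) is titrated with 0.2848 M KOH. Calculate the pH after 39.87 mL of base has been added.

n(acid) = 0.2753 x 0.02491 = 0.006858 mol; n(KOH) added = 0.2848 x 0.03987 = 0.01135 mol.
Base is in excess by 0.01135 - 0.006858 = 0.004497 mol in a total volume of 0.06478 L.
[OH^-] = 0.004497/0.06478 = 0.06942 M, so pOH = 1.16 and pH = 14.00 - 1.16 = 12.84.

12.84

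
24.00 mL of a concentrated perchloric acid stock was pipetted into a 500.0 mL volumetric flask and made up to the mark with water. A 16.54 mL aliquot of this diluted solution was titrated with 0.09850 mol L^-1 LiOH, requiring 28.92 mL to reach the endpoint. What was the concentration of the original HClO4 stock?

3.59 M

n(LiOH) = 0.09850 x 0.02892 = 0.002849 mol.
n(HClO4) in the aliquot = 0.002849 mol.
[diluted HClO4] = 0.002849 / 0.01654 = 0.1722 M.
Dilution factor = 500.0/24.00 = 20.83, so [stock] = 0.1722 x 20.83 = 3.59 M.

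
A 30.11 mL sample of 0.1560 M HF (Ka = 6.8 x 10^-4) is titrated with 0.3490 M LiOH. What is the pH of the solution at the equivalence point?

8.10

n(HF) = 0.1560 x 0.03011 = 0.004697 mol; V(LiOH) at equivalence = 0.004697/0.3490 = 0.01346 L.
At equivalence all the acid is converted to F-; total volume = 0.03011 + 0.01346 = 0.04357 L, so [F-] = 0.004697/0.04357 = 0.1078 M.
Kb = Kw/Ka = 1.0e-14 / 6.8 x 10^-4 = 1.47e-11.
[OH^-] = sqrt(Kb x [F-]) = sqrt(1.47e-11 x 0.1078) = 1.26e-6 M.
pOH = 5.90, so pH = 14.00 - 5.90 = 8.10.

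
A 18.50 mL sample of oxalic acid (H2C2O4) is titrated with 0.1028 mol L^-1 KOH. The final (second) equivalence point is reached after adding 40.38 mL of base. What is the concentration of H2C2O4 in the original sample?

n(KOH) = 0.1028 x 0.04038 = 0.004151 mol.
At the final (second) equivalence point, 2 mol OH^- react per mol H2C2O4, so n(H2C2O4) = 0.004151 / 2 = 0.002076 mol.
[H2C2O4] = 0.002076 / 0.01850 L = 0.112 M.

0.112 M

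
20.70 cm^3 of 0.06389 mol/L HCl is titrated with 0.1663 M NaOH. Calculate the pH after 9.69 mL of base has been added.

11.98

n(acid) = 0.06389 x 0.02070 = 0.001323 mol; n(NaOH) added = 0.1663 x 0.009690 = 0.001611 mol.
Base is in excess by 0.001611 - 0.001323 = 0.0002889 mol in a total volume of 0.03039 L.
[OH^-] = 0.0002889/0.03039 = 0.009507 M, so pOH = 2.02 and pH = 14.00 - 2.02 = 11.98.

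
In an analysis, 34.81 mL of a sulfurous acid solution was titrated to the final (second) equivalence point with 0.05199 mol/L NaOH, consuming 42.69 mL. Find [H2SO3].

n(NaOH) = 0.05199 x 0.04269 = 0.002219 mol.
At the final (second) equivalence point, 2 mol OH^- react per mol H2SO3, so n(H2SO3) = 0.002219 / 2 = 0.001110 mol.
[H2SO3] = 0.001110 / 0.03481 L = 0.0319 M.

0.0319 M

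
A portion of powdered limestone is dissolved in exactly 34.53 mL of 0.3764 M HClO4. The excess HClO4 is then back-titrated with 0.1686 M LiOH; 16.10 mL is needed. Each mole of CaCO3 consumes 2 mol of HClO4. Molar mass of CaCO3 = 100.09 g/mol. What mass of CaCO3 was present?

Total n(HClO4) added = 0.3764 x 0.03453 = 0.01300 mol.
n(LiOH) used = 0.1686 x 0.01610 = 0.002714 mol, which equals the excess n(HClO4).
So n(HClO4) consumed by the sample = 0.01300 - 0.002714 = 0.01028 mol.
n(CaCO3) = 0.01028 / 2 = 0.005141 mol.
mass = 0.005141 mol x 100.09 g/mol = 0.515 g.

0.515 g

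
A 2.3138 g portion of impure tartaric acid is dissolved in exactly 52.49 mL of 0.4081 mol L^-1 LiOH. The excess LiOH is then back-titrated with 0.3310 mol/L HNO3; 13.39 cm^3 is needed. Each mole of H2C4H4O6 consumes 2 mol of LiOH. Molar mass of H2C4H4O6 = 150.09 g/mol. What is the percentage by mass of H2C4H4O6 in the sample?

55.1%

Total n(LiOH) added = 0.4081 x 0.05249 = 0.02142 mol.
n(HNO3) used = 0.3310 x 0.01339 = 0.004432 mol, which equals the excess n(LiOH).
So n(LiOH) consumed by the sample = 0.02142 - 0.004432 = 0.01699 mol.
n(H2C4H4O6) = 0.01699 / 2 = 0.008495 mol.
mass H2C4H4O6 = 0.008495 x 150.09 = 1.275 g, so %H2C4H4O6 = 1.275/2.3138 x 100 = 55.1%.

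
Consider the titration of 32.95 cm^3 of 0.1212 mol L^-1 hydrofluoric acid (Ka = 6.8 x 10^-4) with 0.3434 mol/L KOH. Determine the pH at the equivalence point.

8.06

n(HF) = 0.1212 x 0.03295 = 0.003994 mol; V(KOH) at equivalence = 0.003994/0.3434 = 0.01163 L.
At equivalence all the acid is converted to F-; total volume = 0.03295 + 0.01163 = 0.04458 L, so [F-] = 0.003994/0.04458 = 0.08958 M.
Kb = Kw/Ka = 1.0e-14 / 6.8 x 10^-4 = 1.47e-11.
[OH^-] = sqrt(Kb x [F-]) = sqrt(1.47e-11 x 0.08958) = 1.15e-6 M.
pOH = 5.94, so pH = 14.00 - 5.94 = 8.06.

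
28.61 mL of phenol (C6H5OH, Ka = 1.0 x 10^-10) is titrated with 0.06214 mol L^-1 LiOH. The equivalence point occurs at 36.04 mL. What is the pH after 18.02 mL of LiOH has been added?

18.02 mL is exactly half the equivalence volume (36.04/2), i.e. the half-equivalence point.
There, n(HA) = n(A^-), so pH = pKa = -log(1.0 x 10^-10) = 10.00.

10.00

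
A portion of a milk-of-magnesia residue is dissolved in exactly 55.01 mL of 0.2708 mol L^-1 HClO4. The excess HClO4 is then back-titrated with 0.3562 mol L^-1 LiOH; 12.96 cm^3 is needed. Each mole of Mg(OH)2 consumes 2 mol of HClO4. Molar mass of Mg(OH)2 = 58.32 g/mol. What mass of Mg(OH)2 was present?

Total n(HClO4) added = 0.2708 x 0.05501 = 0.01490 mol.
n(LiOH) used = 0.3562 x 0.01296 = 0.004616 mol, which equals the excess n(HClO4).
So n(HClO4) consumed by the sample = 0.01490 - 0.004616 = 0.01028 mol.
n(Mg(OH)2) = 0.01028 / 2 = 0.005140 mol.
mass = 0.005140 mol x 58.32 g/mol = 0.300 g.

0.300 g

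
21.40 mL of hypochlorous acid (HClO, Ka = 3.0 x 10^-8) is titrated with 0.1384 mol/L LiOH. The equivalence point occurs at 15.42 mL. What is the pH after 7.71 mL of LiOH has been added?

7.52

7.71 mL is exactly half the equivalence volume (15.42/2), i.e. the half-equivalence point.
There, n(HA) = n(A^-), so pH = pKa = -log(3.0 x 10^-8) = 7.52.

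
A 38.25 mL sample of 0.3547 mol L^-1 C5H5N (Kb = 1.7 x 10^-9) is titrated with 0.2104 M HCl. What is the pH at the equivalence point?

n(C5H5N) = 0.3547 x 0.03825 = 0.01357 mol; V(HCl) at equivalence = 0.01357/0.2104 = 0.06448 L.
At equivalence the base is fully converted to C5H5NH+; total volume = 0.1027 L, so [C5H5NH+] = 0.01357/0.1027 = 0.1321 M.
Ka(C5H5NH+) = Kw/Kb = 1.0e-14 / 1.7 x 10^-9 = 5.88e-6.
[H^+] = sqrt(Ka x [C5H5NH+]) = sqrt(5.88e-6 x 0.1321) = 0.000881 M.
pH = -log(0.000881) = 3.05.

3.05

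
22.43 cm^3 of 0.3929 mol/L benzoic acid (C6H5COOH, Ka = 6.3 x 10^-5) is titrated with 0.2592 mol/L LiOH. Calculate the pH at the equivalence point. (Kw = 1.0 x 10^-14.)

n(C6H5COOH) = 0.3929 x 0.02243 = 0.008813 mol; V(LiOH) at equivalence = 0.008813/0.2592 = 0.03400 L.
At equivalence all the acid is converted to C6H5COO-; total volume = 0.02243 + 0.03400 = 0.05643 L, so [C6H5COO-] = 0.008813/0.05643 = 0.1562 M.
Kb = Kw/Ka = 1.0e-14 / 6.3 x 10^-5 = 1.59e-10.
[OH^-] = sqrt(Kb x [C6H5COO-]) = sqrt(1.59e-10 x 0.1562) = 4.98e-6 M.
pOH = 5.30, so pH = 14.00 - 5.30 = 8.70.

8.70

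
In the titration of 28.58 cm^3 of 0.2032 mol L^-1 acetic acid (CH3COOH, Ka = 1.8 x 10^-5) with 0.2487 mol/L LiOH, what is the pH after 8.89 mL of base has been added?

4.53

Initial n(CH3COOH) = 0.2032 x 0.02858 = 0.005807 mol.
n(LiOH) added = 0.2487 x 0.008890 = 0.002211 mol, converting that many moles of CH3COOH to CH3COO-.
Remaining n(CH3COOH) = 0.003597 mol; n(CH3COO-) = 0.002211 mol.
By Henderson-Hasselbalch, pH = pKa + log([A^-]/[HA]) = 4.74 + log(0.002211/0.003597) = 4.74 + (-0.21) = 4.53.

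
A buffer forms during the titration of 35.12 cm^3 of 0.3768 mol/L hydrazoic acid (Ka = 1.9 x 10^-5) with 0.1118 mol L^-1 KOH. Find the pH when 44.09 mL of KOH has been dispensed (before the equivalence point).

4.49

Initial n(HN3) = 0.3768 x 0.03512 = 0.01323 mol.
n(KOH) added = 0.1118 x 0.04409 = 0.004929 mol, converting that many moles of HN3 to N3-.
Remaining n(HN3) = 0.008304 mol; n(N3-) = 0.004929 mol.
By Henderson-Hasselbalch, pH = pKa + log([A^-]/[HA]) = 4.72 + log(0.004929/0.008304) = 4.72 + (-0.23) = 4.49.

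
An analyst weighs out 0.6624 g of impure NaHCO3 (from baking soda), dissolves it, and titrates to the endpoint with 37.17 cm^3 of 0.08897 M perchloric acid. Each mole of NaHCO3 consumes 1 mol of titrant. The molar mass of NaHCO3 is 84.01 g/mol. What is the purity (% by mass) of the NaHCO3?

41.9%

n(HClO4) = 0.08897 x 0.03717 = 0.003307 mol.
n(NaHCO3) = 0.003307 / 1 = 0.003307 mol.
mass of NaHCO3 = 0.003307 x 84.01 = 0.2778 g.
% purity = 0.2778 / 0.6624 x 100 = 41.9%.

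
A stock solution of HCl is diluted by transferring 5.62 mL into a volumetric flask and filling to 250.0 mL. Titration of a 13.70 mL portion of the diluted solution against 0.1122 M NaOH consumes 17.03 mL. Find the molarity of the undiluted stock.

n(NaOH) = 0.1122 x 0.01703 = 0.001911 mol.
n(HCl) in the aliquot = 0.001911 mol.
[diluted HCl] = 0.001911 / 0.01370 = 0.1395 M.
Dilution factor = 250.0/5.620 = 44.48, so [stock] = 0.1395 x 44.48 = 6.20 M.

6.20 M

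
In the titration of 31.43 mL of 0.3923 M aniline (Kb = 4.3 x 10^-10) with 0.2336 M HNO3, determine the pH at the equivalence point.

n(C6H5NH2) = 0.3923 x 0.03143 = 0.01233 mol; V(HNO3) at equivalence = 0.01233/0.2336 = 0.05278 L.
At equivalence the base is fully converted to C6H5NH3+; total volume = 0.08421 L, so [C6H5NH3+] = 0.01233/0.08421 = 0.1464 M.
Ka(C6H5NH3+) = Kw/Kb = 1.0e-14 / 4.3 x 10^-10 = 2.33e-5.
[H^+] = sqrt(Ka x [C6H5NH3+]) = sqrt(2.33e-5 x 0.1464) = 0.00185 M.
pH = -log(0.00185) = 2.73.

2.73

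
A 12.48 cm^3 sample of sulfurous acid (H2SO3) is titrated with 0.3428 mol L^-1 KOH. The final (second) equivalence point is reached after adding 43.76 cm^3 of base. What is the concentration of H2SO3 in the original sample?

0.601 M

n(KOH) = 0.3428 x 0.04376 = 0.01500 mol.
At the final (second) equivalence point, 2 mol OH^- react per mol H2SO3, so n(H2SO3) = 0.01500 / 2 = 0.007500 mol.
[H2SO3] = 0.007500 / 0.01248 L = 0.601 M.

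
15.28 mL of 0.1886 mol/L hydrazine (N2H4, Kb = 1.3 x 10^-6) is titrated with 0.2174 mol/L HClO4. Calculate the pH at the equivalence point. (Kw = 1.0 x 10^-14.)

4.55

n(N2H4) = 0.1886 x 0.01528 = 0.002882 mol; V(HClO4) at equivalence = 0.002882/0.2174 = 0.01326 L.
At equivalence the base is fully converted to N2H5+; total volume = 0.02854 L, so [N2H5+] = 0.002882/0.02854 = 0.1010 M.
Ka(N2H5+) = Kw/Kb = 1.0e-14 / 1.3 x 10^-6 = 7.69e-9.
[H^+] = sqrt(Ka x [N2H5+]) = sqrt(7.69e-9 x 0.1010) = 2.79e-5 M.
pH = -log(2.79e-5) = 4.55.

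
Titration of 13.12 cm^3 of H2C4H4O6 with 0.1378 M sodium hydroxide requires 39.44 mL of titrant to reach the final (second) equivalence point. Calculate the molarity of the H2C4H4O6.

0.207 M

n(NaOH) = 0.1378 x 0.03944 = 0.005435 mol.
At the final (second) equivalence point, 2 mol OH^- react per mol H2C4H4O6, so n(H2C4H4O6) = 0.005435 / 2 = 0.002717 mol.
[H2C4H4O6] = 0.002717 / 0.01312 L = 0.207 M.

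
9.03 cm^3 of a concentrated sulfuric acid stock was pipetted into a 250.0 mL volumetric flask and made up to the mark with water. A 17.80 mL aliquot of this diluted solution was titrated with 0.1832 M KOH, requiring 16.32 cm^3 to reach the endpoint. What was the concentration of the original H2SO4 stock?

n(KOH) = 0.1832 x 0.01632 = 0.002990 mol.
n(H2SO4) in the aliquot = 0.002990 x 1/2 = 0.001495 mol.
[diluted H2SO4] = 0.001495 / 0.01780 = 0.08398 M.
Dilution factor = 250.0/9.030 = 27.69, so [stock] = 0.08398 x 27.69 = 2.33 M.

2.33 M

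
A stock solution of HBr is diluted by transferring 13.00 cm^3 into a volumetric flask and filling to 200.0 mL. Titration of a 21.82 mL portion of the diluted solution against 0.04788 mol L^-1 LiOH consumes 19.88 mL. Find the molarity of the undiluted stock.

0.671 M

n(LiOH) = 0.04788 x 0.01988 = 0.0009519 mol.
n(HBr) in the aliquot = 0.0009519 mol.
[diluted HBr] = 0.0009519 / 0.02182 = 0.04362 M.
Dilution factor = 200.0/13.00 = 15.38, so [stock] = 0.04362 x 15.38 = 0.671 M.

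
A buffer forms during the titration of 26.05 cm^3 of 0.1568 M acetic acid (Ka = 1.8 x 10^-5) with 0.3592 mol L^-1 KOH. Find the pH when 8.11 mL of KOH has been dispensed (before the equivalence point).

5.14

Initial n(CH3COOH) = 0.1568 x 0.02605 = 0.004085 mol.
n(KOH) added = 0.3592 x 0.008110 = 0.002913 mol, converting that many moles of CH3COOH to CH3COO-.
Remaining n(CH3COOH) = 0.001172 mol; n(CH3COO-) = 0.002913 mol.
By Henderson-Hasselbalch, pH = pKa + log([A^-]/[HA]) = 4.74 + log(0.002913/0.001172) = 4.74 + (+0.40) = 5.14.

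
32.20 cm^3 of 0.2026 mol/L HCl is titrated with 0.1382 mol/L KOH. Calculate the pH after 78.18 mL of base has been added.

12.59

n(acid) = 0.2026 x 0.03220 = 0.006524 mol; n(KOH) added = 0.1382 x 0.07818 = 0.01080 mol.
Base is in excess by 0.01080 - 0.006524 = 0.004281 mol in a total volume of 0.1104 L.
[OH^-] = 0.004281/0.1104 = 0.03878 M, so pOH = 1.41 and pH = 14.00 - 1.41 = 12.59.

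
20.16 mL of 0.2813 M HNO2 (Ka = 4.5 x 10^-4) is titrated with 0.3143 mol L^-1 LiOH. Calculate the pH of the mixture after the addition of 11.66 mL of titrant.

Initial n(HNO2) = 0.2813 x 0.02016 = 0.005671 mol.
n(LiOH) added = 0.3143 x 0.01166 = 0.003665 mol, converting that many moles of HNO2 to NO2-.
Remaining n(HNO2) = 0.002006 mol; n(NO2-) = 0.003665 mol.
By Henderson-Hasselbalch, pH = pKa + log([A^-]/[HA]) = 3.35 + log(0.003665/0.002006) = 3.35 + (+0.26) = 3.61.

3.61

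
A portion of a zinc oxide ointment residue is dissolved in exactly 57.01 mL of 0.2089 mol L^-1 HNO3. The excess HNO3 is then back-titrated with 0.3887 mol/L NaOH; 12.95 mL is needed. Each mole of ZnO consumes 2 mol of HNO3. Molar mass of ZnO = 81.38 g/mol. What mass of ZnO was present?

Total n(HNO3) added = 0.2089 x 0.05701 = 0.01191 mol.
n(NaOH) used = 0.3887 x 0.01295 = 0.005034 mol, which equals the excess n(HNO3).
So n(HNO3) consumed by the sample = 0.01191 - 0.005034 = 0.006876 mol.
n(ZnO) = 0.006876 / 2 = 0.003438 mol.
mass = 0.003438 mol x 81.38 g/mol = 0.280 g.

0.280 g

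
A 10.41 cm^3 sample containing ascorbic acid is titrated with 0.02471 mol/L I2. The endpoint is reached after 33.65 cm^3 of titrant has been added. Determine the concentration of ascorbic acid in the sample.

n(I2) = 0.02471 x 0.03365 = 0.0008315 mol.
From the balanced equation, 1 mol I2 reacts with 1 mol ascorbic acid, so n(ascorbic acid) = 0.0008315 x 1/1 = 0.0008315 mol.
[ascorbic acid] = 0.0008315 / 0.01041 L = 0.0799 M.

0.0799 M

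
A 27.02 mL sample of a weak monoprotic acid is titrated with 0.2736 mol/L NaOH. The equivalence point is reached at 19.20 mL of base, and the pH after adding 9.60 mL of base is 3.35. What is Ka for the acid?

9.60 mL is half of the equivalence volume, so this is the half-equivalence point where [HA] = [A^-].
At half-equivalence pH = pKa, so pKa = 3.35.
Ka = 10^(-3.35) = 4.5 x 10^-4.

4.5 x 10^-4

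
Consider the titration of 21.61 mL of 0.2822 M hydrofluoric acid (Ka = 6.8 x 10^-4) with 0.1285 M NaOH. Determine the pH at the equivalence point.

8.06

n(HF) = 0.2822 x 0.02161 = 0.006098 mol; V(NaOH) at equivalence = 0.006098/0.1285 = 0.04746 L.
At equivalence all the acid is converted to F-; total volume = 0.02161 + 0.04746 = 0.06907 L, so [F-] = 0.006098/0.06907 = 0.08829 M.
Kb = Kw/Ka = 1.0e-14 / 6.8 x 10^-4 = 1.47e-11.
[OH^-] = sqrt(Kb x [F-]) = sqrt(1.47e-11 x 0.08829) = 1.14e-6 M.
pOH = 5.94, so pH = 14.00 - 5.94 = 8.06.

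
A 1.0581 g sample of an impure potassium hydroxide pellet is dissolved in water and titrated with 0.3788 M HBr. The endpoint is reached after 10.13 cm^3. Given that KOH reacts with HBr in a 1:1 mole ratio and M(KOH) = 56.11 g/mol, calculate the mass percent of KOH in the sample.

20.3%

n(HBr) = 0.3788 x 0.01013 = 0.003837 mol.
n(KOH) = 0.003837 / 1 = 0.003837 mol.
mass of KOH = 0.003837 x 56.11 = 0.2153 g.
% purity = 0.2153 / 1.0581 x 100 = 20.3%.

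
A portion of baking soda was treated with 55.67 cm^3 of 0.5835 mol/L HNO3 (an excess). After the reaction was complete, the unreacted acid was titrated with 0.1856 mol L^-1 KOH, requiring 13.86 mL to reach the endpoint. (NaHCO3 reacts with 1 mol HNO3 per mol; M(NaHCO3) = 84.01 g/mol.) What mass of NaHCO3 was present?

2.51 g

Total n(HNO3) added = 0.5835 x 0.05567 = 0.03248 mol.
n(KOH) used = 0.1856 x 0.01386 = 0.002572 mol, which equals the excess n(HNO3).
So n(HNO3) consumed by the sample = 0.03248 - 0.002572 = 0.02991 mol.
n(NaHCO3) = 0.02991 / 1 = 0.02991 mol.
mass = 0.02991 mol x 84.01 g/mol = 2.51 g.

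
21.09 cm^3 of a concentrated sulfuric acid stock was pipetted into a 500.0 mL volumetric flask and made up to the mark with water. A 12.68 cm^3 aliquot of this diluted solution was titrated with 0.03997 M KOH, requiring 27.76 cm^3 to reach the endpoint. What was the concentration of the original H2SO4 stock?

n(KOH) = 0.03997 x 0.02776 = 0.001110 mol.
n(H2SO4) in the aliquot = 0.001110 x 1/2 = 0.0005548 mol.
[diluted H2SO4] = 0.0005548 / 0.01268 = 0.04375 M.
Dilution factor = 500.0/21.09 = 23.71, so [stock] = 0.04375 x 23.71 = 1.04 M.

1.04 M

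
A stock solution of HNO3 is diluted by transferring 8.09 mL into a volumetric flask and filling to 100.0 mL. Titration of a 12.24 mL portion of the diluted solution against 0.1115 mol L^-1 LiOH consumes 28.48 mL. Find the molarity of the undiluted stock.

3.21 M

n(LiOH) = 0.1115 x 0.02848 = 0.003176 mol.
n(HNO3) in the aliquot = 0.003176 mol.
[diluted HNO3] = 0.003176 / 0.01224 = 0.2594 M.
Dilution factor = 100.0/8.090 = 12.36, so [stock] = 0.2594 x 12.36 = 3.21 M.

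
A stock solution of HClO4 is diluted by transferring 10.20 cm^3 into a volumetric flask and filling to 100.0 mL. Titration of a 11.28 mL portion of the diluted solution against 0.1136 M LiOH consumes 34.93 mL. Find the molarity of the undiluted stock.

3.45 M

n(LiOH) = 0.1136 x 0.03493 = 0.003968 mol.
n(HClO4) in the aliquot = 0.003968 mol.
[diluted HClO4] = 0.003968 / 0.01128 = 0.3518 M.
Dilution factor = 100.0/10.20 = 9.804, so [stock] = 0.3518 x 9.804 = 3.45 M.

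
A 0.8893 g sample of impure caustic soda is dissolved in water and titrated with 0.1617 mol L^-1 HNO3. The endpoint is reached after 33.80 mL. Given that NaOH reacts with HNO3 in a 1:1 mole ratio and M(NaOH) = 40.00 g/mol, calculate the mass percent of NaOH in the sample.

n(HNO3) = 0.1617 x 0.03380 = 0.005465 mol.
n(NaOH) = 0.005465 / 1 = 0.005465 mol.
mass of NaOH = 0.005465 x 40.00 = 0.2186 g.
% purity = 0.2186 / 0.8893 x 100 = 24.6%.

24.6%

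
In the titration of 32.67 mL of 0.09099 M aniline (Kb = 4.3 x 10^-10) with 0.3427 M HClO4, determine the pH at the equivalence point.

2.89

n(C6H5NH2) = 0.09099 x 0.03267 = 0.002973 mol; V(HClO4) at equivalence = 0.002973/0.3427 = 0.008674 L.
At equivalence the base is fully converted to C6H5NH3+; total volume = 0.04134 L, so [C6H5NH3+] = 0.002973/0.04134 = 0.07190 M.
Ka(C6H5NH3+) = Kw/Kb = 1.0e-14 / 4.3 x 10^-10 = 2.33e-5.
[H^+] = sqrt(Ka x [C6H5NH3+]) = sqrt(2.33e-5 x 0.07190) = 0.00129 M.
pH = -log(0.00129) = 2.89.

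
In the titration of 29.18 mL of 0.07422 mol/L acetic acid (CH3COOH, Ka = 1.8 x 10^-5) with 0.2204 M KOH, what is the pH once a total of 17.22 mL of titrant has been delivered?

12.55

n(acid) = 0.07422 x 0.02918 = 0.002166 mol; n(KOH) added = 0.2204 x 0.01722 = 0.003795 mol.
Base is in excess by 0.003795 - 0.002166 = 0.001630 mol in a total volume of 0.04640 L.
[OH^-] = 0.001630/0.04640 = 0.03512 M, so pOH = 1.45 and pH = 14.00 - 1.45 = 12.55.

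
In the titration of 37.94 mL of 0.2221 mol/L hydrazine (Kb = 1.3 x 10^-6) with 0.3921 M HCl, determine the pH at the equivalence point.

4.48

n(N2H4) = 0.2221 x 0.03794 = 0.008426 mol; V(HCl) at equivalence = 0.008426/0.3921 = 0.02149 L.
At equivalence the base is fully converted to N2H5+; total volume = 0.05943 L, so [N2H5+] = 0.008426/0.05943 = 0.1418 M.
Ka(N2H5+) = Kw/Kb = 1.0e-14 / 1.3 x 10^-6 = 7.69e-9.
[H^+] = sqrt(Ka x [N2H5+]) = sqrt(7.69e-9 x 0.1418) = 3.30e-5 M.
pH = -log(3.30e-5) = 4.48.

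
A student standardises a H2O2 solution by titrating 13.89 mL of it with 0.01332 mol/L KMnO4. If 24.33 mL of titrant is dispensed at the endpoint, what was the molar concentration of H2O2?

0.0583 M

n(KMnO4) = 0.01332 x 0.02433 = 0.0003241 mol.
From the balanced equation, 2 mol KMnO4 reacts with 5 mol H2O2, so n(H2O2) = 0.0003241 x 5/2 = 0.0008102 mol.
[H2O2] = 0.0008102 / 0.01389 L = 0.0583 M.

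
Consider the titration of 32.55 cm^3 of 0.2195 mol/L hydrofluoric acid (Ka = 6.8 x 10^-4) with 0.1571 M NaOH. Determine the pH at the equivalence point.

n(HF) = 0.2195 x 0.03255 = 0.007145 mol; V(NaOH) at equivalence = 0.007145/0.1571 = 0.04548 L.
At equivalence all the acid is converted to F-; total volume = 0.03255 + 0.04548 = 0.07803 L, so [F-] = 0.007145/0.07803 = 0.09157 M.
Kb = Kw/Ka = 1.0e-14 / 6.8 x 10^-4 = 1.47e-11.
[OH^-] = sqrt(Kb x [F-]) = sqrt(1.47e-11 x 0.09157) = 1.16e-6 M.
pOH = 5.94, so pH = 14.00 - 5.94 = 8.06.

8.06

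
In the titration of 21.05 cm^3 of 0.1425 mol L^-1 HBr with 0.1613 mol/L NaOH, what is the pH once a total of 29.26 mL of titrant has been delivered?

12.53

n(acid) = 0.1425 x 0.02105 = 0.003000 mol; n(NaOH) added = 0.1613 x 0.02926 = 0.004720 mol.
Base is in excess by 0.004720 - 0.003000 = 0.001720 mol in a total volume of 0.05031 L.
[OH^-] = 0.001720/0.05031 = 0.03419 M, so pOH = 1.47 and pH = 14.00 - 1.47 = 12.53.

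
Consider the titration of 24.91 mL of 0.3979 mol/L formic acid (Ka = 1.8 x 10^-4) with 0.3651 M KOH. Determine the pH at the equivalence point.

8.51

n(HCOOH) = 0.3979 x 0.02491 = 0.009912 mol; V(KOH) at equivalence = 0.009912/0.3651 = 0.02715 L.
At equivalence all the acid is converted to HCOO-; total volume = 0.02491 + 0.02715 = 0.05206 L, so [HCOO-] = 0.009912/0.05206 = 0.1904 M.
Kb = Kw/Ka = 1.0e-14 / 1.8 x 10^-4 = 5.56e-11.
[OH^-] = sqrt(Kb x [HCOO-]) = sqrt(5.56e-11 x 0.1904) = 3.25e-6 M.
pOH = 5.49, so pH = 14.00 - 5.49 = 8.51.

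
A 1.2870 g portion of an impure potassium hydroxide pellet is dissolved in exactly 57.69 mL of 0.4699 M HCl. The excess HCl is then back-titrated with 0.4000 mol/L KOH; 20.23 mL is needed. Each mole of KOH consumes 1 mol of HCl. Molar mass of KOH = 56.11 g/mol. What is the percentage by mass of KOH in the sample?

82.9%

Total n(HCl) added = 0.4699 x 0.05769 = 0.02711 mol.
n(KOH) used = 0.4000 x 0.02023 = 0.008092 mol, which equals the excess n(HCl).
So n(HCl) consumed by the sample = 0.02711 - 0.008092 = 0.01902 mol.
n(KOH) = 0.01902 / 1 = 0.01902 mol.
mass KOH = 0.01902 x 56.11 = 1.067 g, so %KOH = 1.067/1.2870 x 100 = 82.9%.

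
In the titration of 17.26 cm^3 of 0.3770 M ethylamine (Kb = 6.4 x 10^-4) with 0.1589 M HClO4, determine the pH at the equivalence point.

n(C2H5NH2) = 0.3770 x 0.01726 = 0.006507 mol; V(HClO4) at equivalence = 0.006507/0.1589 = 0.04095 L.
At equivalence the base is fully converted to C2H5NH3+; total volume = 0.05821 L, so [C2H5NH3+] = 0.006507/0.05821 = 0.1118 M.
Ka(C2H5NH3+) = Kw/Kb = 1.0e-14 / 6.4 x 10^-4 = 1.56e-11.
[H^+] = sqrt(Ka x [C2H5NH3+]) = sqrt(1.56e-11 x 0.1118) = 1.32e-6 M.
pH = -log(1.32e-6) = 5.88.

5.88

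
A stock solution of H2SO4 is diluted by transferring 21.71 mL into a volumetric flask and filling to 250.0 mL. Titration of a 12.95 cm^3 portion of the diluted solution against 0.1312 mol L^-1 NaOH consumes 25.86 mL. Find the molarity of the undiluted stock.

1.51 M

n(NaOH) = 0.1312 x 0.02586 = 0.003393 mol.
n(H2SO4) in the aliquot = 0.003393 x 1/2 = 0.001696 mol.
[diluted H2SO4] = 0.001696 / 0.01295 = 0.1310 M.
Dilution factor = 250.0/21.71 = 11.52, so [stock] = 0.1310 x 11.52 = 1.51 M.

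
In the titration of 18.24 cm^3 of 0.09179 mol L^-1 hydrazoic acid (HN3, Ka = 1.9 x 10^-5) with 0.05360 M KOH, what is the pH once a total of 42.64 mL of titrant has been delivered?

12.00

n(acid) = 0.09179 x 0.01824 = 0.001674 mol; n(KOH) added = 0.05360 x 0.04264 = 0.002286 mol.
Base is in excess by 0.002286 - 0.001674 = 0.0006113 mol in a total volume of 0.06088 L.
[OH^-] = 0.0006113/0.06088 = 0.01004 M, so pOH = 2.00 and pH = 14.00 - 2.00 = 12.00.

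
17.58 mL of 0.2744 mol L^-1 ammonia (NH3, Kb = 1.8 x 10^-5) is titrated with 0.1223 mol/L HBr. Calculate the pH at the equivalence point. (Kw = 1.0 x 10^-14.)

5.16

n(NH3) = 0.2744 x 0.01758 = 0.004824 mol; V(HBr) at equivalence = 0.004824/0.1223 = 0.03944 L.
At equivalence the base is fully converted to NH4+; total volume = 0.05702 L, so [NH4+] = 0.004824/0.05702 = 0.08460 M.
Ka(NH4+) = Kw/Kb = 1.0e-14 / 1.8 x 10^-5 = 5.56e-10.
[H^+] = sqrt(Ka x [NH4+]) = sqrt(5.56e-10 x 0.08460) = 6.86e-6 M.
pH = -log(6.86e-6) = 5.16.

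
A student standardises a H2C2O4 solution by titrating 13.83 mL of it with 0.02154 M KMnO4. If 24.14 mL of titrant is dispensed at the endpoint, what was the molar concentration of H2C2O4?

0.0940 M

n(KMnO4) = 0.02154 x 0.02414 = 0.0005200 mol.
From the balanced equation, 2 mol KMnO4 reacts with 5 mol H2C2O4, so n(H2C2O4) = 0.0005200 x 5/2 = 0.001300 mol.
[H2C2O4] = 0.001300 / 0.01383 L = 0.0940 M.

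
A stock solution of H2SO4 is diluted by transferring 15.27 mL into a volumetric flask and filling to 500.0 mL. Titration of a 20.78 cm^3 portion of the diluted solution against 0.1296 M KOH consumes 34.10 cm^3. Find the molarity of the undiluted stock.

n(KOH) = 0.1296 x 0.03410 = 0.004419 mol.
n(H2SO4) in the aliquot = 0.004419 x 1/2 = 0.002210 mol.
[diluted H2SO4] = 0.002210 / 0.02078 = 0.1063 M.
Dilution factor = 500.0/15.27 = 32.74, so [stock] = 0.1063 x 32.74 = 3.48 M.

3.48 M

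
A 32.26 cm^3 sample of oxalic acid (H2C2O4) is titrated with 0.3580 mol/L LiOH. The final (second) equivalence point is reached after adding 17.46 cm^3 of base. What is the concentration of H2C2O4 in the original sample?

n(LiOH) = 0.3580 x 0.01746 = 0.006251 mol.
At the final (second) equivalence point, 2 mol OH^- react per mol H2C2O4, so n(H2C2O4) = 0.006251 / 2 = 0.003125 mol.
[H2C2O4] = 0.003125 / 0.03226 L = 0.0969 M.

0.0969 M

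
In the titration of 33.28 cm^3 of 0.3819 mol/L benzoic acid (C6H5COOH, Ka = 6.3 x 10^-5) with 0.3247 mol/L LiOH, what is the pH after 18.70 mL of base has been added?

Initial n(C6H5COOH) = 0.3819 x 0.03328 = 0.01271 mol.
n(LiOH) added = 0.3247 x 0.01870 = 0.006072 mol, converting that many moles of C6H5COOH to C6H5COO-.
Remaining n(C6H5COOH) = 0.006638 mol; n(C6H5COO-) = 0.006072 mol.
By Henderson-Hasselbalch, pH = pKa + log([A^-]/[HA]) = 4.20 + log(0.006072/0.006638) = 4.20 + (-0.04) = 4.16.

4.16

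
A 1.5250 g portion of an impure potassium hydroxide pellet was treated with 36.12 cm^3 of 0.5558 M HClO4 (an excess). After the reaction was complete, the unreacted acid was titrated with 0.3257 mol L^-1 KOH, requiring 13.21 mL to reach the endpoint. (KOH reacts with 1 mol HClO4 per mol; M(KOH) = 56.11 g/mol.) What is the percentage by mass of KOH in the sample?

58.0%

Total n(HClO4) added = 0.5558 x 0.03612 = 0.02008 mol.
n(KOH) used = 0.3257 x 0.01321 = 0.004302 mol, which equals the excess n(HClO4).
So n(HClO4) consumed by the sample = 0.02008 - 0.004302 = 0.01577 mol.
n(KOH) = 0.01577 / 1 = 0.01577 mol.
mass KOH = 0.01577 x 56.11 = 0.8850 g, so %KOH = 0.8850/1.5250 x 100 = 58.0%.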